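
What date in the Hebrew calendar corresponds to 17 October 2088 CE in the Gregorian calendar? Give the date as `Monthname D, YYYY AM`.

Cheshvan 2, 5849 AM

Julian Day Number of the source date = 2483977.
Converting JDN 2483977 to the Hebrew calendar gives 2 Cheshvan 5849 AM.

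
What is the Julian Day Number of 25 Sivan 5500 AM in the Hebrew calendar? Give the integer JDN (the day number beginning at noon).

In the Gregorian calendar the same day is 20 June 1740.
JDN 2299161 is 15 October 1582 CE (Gregorian); the target day is +57592 days from there, so JDN = 2356753.

2356753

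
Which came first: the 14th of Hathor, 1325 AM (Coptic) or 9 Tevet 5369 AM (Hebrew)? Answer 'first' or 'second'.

The two dates have Julian Day Numbers 2308694 and 2308720 respectively.
Since 2308694 < 2308720, the first date comes first.

first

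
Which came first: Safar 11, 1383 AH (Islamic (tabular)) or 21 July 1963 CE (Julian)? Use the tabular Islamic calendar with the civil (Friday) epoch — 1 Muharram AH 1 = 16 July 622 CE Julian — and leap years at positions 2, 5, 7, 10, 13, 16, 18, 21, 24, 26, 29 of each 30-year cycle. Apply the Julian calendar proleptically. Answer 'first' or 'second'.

first

Converting both to JDN: 2438215 vs 2438245; the smaller is the first.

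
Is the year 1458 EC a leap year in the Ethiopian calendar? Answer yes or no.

no

1458 mod 4 = 2; in the Ethiopian calendar a year is leap when year mod 4 = 3, so it is a common year.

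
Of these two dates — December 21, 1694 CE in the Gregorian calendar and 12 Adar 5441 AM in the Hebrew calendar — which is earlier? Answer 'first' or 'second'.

second

Converting both to JDN: 2340136 vs 2335094; the smaller is the second.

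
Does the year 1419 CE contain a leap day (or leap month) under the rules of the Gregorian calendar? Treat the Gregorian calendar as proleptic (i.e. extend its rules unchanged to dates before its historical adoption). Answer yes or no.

1419 is not divisible by 4, so it is a common year.

no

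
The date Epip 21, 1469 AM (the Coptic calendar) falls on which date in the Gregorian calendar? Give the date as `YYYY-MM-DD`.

1753-07-26

Both dates share Julian Day Number 2361537; in the Gregorian calendar that is 26 July 1753 CE.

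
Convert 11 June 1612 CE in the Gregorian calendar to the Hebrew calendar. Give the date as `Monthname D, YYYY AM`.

Sivan 11, 5372 AM

Julian Day Number of the source date = 2309993.
Converting JDN 2309993 to the Hebrew calendar gives 11 Sivan 5372 AM.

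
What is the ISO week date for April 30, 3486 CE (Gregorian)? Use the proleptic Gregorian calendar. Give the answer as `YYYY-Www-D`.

3486-W17-5

The weekday is Friday (ISO weekday 5).
That Friday belongs to ISO week 17 of ISO year 3486.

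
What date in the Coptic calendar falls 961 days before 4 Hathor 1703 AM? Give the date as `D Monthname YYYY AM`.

18 Paremhat 1700 AM

The starting date is JDN 2446748; 2446748 − 961 = 2445787.
JDN 2445787 corresponds to 18 Paremhat 1700 AM.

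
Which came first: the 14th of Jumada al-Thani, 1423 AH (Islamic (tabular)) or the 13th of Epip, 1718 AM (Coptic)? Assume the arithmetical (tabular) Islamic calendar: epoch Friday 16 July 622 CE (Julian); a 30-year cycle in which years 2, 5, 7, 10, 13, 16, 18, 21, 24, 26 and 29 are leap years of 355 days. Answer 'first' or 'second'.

second

The two dates have Julian Day Numbers 2452510 and 2452476 respectively.
Since 2452476 < 2452510, the second date comes first.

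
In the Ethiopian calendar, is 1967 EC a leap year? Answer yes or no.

1967 mod 4 = 3; in the Ethiopian calendar a year is leap when year mod 4 = 3, so it is a leap year.

yes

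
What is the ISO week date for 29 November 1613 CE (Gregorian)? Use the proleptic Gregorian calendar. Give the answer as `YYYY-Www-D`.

The weekday is Friday (ISO weekday 5).
That Friday belongs to ISO week 48 of ISO year 1613.

1613-W48-5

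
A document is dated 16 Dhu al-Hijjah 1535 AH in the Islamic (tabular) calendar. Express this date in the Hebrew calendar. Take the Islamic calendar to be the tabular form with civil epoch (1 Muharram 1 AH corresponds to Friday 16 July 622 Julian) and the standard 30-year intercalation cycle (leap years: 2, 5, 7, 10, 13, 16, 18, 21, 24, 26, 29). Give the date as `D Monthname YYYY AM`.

17 Tishrei 5872 AM

The source date corresponds to 19 October 2111 in the Gregorian calendar (JDN 2492378).
That day falls on 17 Tishrei 5872 AM in the Hebrew calendar.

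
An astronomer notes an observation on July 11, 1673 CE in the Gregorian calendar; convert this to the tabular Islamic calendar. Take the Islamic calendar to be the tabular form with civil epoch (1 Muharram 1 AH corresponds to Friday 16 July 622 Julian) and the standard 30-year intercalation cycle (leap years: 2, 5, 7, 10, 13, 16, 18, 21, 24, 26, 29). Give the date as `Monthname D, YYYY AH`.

Rabi' al-Awwal 26, 1084 AH

Julian Day Number of the source date = 2332303.
Converting JDN 2332303 to the tabular Islamic calendar gives 26 Rabi' al-Awwal 1084 AH.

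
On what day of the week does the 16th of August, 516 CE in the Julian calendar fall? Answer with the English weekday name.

This is JDN 1909755 (18 August 516 Gregorian).
JDN 1909755 mod 7 = 1, and JDN 0 was a Monday, so this is a Tuesday.

Tuesday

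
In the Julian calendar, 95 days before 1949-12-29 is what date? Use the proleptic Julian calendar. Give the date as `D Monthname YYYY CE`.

25 September 1949 CE

The starting date is JDN 2433293; 2433293 − 95 = 2433198.
JDN 2433198 corresponds to 25 September 1949 CE.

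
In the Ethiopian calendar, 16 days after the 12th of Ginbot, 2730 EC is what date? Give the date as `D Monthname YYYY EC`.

28 Ginbot 2730 EC

The starting date is JDN 2721239; 2721239 + 16 = 2721255.
JDN 2721255 corresponds to 28 Ginbot 2730 EC.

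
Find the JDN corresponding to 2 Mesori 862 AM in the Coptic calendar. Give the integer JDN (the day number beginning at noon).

2139841

Equivalently 2 August 1146 (proleptic Gregorian).
JDN 2299161 is 15 October 1582 CE (Gregorian); the target day is −159320 days from there, so JDN = 2139841.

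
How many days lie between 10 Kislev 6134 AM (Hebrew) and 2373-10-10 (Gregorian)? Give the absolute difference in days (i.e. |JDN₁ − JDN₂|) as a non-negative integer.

First date → JDN 2588111; second date → JDN 2588063.
The interval is |2588111 − 2588063| = 48 days.

48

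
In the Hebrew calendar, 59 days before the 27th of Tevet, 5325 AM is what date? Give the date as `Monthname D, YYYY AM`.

Cheshvan 27, 5325 AM

Counting 59 days back from JDN 2292674 reaches JDN 2292615, which is Cheshvan 27, 5325 AM.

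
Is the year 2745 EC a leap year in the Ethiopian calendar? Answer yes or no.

2745 mod 4 = 1; in the Ethiopian calendar a year is leap when year mod 4 = 3, so it is a common year.

no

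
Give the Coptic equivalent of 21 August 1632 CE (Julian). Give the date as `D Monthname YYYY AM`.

Both dates share Julian Day Number 2317379; in the Coptic calendar that is 28 Mesori 1348 AM.

28 Mesori 1348 AM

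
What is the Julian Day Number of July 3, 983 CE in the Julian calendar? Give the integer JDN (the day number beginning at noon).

2080282

Equivalently 8 July 983 (proleptic Gregorian).
JDN 2400001 is 17 November 1858 CE (Gregorian), MJD 0; the target day is −319719 days from there, so JDN = 2080282.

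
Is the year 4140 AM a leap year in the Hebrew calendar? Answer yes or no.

yes

Hebrew year 4140 is year 17 of its 19-year Metonic cycle; leap years are at positions 3, 6, 8, 11, 14, 17, 19, so it is a leap year (13 months).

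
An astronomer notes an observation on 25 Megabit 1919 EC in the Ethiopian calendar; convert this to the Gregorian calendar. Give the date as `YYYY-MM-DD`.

1927-04-03

Both dates share Julian Day Number 2424974; in the Gregorian calendar that is 3 April 1927 CE.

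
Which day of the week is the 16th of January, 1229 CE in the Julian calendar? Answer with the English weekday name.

This is JDN 2169966 (23 January 1229 Gregorian).
2169966 ≡ 1 (mod 7); counting from Monday = 0 gives Tuesday.

Tuesday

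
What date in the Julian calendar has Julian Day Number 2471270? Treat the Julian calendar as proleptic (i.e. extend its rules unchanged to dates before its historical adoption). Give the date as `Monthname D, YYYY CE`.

The Gregorian equivalent of JDN 2471270 is 2 January 2054.
In the Julian calendar that day is December 20, 2053 CE.

December 20, 2053 CE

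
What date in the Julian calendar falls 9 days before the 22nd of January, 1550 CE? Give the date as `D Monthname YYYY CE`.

Counting 9 days back from JDN 2287217 reaches JDN 2287208, which is 13 January 1550 CE.

13 January 1550 CE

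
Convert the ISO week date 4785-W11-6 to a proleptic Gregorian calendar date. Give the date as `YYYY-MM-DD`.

ISO week 1 of 4785 is the week containing the first Thursday of 4785.
Week 11, day 6 (Saturday) lands on 4785-03-16.

4785-03-16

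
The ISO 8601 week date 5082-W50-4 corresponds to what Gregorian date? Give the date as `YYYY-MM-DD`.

ISO week 1 of 5082 is the week containing the first Thursday of 5082.
Week 50, day 4 (Thursday) lands on 5082-12-14.

5082-12-14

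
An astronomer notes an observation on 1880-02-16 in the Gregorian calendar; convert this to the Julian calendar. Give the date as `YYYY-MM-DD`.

1880-02-04

For dates in this range the Gregorian date is 12 days ahead of the Julian.
16 February 1880 Gregorian − 12 days → 4 February 1880 Julian.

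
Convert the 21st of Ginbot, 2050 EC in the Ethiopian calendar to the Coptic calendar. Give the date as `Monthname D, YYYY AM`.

Pashons 21, 1774 AM

Julian Day Number of the source date = 2472878.
Converting JDN 2472878 to the Coptic calendar gives 21 Pashons 1774 AM.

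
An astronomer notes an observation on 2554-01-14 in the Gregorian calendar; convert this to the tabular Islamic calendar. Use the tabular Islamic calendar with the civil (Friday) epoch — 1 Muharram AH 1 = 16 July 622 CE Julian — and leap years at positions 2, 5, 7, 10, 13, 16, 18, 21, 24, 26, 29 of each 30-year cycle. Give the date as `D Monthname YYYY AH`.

Julian Day Number of the source date = 2653903.
Converting JDN 2653903 to the tabular Islamic calendar gives 8 Shawwal 1991 AH.

8 Shawwal 1991 AH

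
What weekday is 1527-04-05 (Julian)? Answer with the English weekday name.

Friday

Equivalently 15 April 1527 Gregorian, JDN 2278889.
Since JDN mod 7 = 4 (0 = Monday), the day is Friday.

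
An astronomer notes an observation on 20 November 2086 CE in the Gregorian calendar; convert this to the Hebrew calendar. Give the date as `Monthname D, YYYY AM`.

Both dates share Julian Day Number 2483280; in the Hebrew calendar that is 14 Kislev 5847 AM.

Kislev 14, 5847 AM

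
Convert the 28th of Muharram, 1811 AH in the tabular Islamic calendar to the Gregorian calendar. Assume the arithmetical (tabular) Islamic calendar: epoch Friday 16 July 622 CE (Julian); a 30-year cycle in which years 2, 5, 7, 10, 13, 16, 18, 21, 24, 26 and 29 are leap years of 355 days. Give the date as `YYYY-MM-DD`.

2378-09-22

Julian Day Number of the source date = 2589871.
Converting JDN 2589871 to the Gregorian calendar gives 22 September 2378 CE.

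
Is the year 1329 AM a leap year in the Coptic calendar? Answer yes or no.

1329 mod 4 = 1; in the Coptic calendar a year is leap when year mod 4 = 3, so it is a common year.

no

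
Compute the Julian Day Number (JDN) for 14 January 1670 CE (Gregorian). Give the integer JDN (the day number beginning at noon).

2331029

JDN 2451545 is 1 January 2000 CE (Gregorian); the target day is −120516 days from there, so JDN = 2331029.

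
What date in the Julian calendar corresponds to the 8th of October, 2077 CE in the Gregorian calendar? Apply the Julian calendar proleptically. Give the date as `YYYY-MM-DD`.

For dates in this range the Gregorian date is 13 days ahead of the Julian.
8 October 2077 Gregorian − 13 days → 25 September 2077 Julian.

2077-09-25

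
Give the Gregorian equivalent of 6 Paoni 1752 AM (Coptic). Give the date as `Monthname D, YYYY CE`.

Both dates share Julian Day Number 2464858; in the Gregorian calendar that is 13 June 2036 CE.

June 13, 2036 CE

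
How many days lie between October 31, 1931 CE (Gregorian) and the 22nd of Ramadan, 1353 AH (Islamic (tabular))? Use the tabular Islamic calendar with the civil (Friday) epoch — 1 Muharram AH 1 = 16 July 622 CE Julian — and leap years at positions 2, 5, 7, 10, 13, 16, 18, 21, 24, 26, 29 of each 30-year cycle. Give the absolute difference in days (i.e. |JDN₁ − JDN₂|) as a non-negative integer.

1155

JDN of the first date = 2426646.
JDN of the second date = 2427801.
|2427801 − 2426646| = 1155.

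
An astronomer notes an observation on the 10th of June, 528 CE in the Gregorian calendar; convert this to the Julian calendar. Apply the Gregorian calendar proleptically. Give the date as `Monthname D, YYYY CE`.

The Julian–Gregorian offset here is 2 days (Julian trailing).
10 June 528 Gregorian − 2 days → 8 June 528 Julian.

June 8, 528 CE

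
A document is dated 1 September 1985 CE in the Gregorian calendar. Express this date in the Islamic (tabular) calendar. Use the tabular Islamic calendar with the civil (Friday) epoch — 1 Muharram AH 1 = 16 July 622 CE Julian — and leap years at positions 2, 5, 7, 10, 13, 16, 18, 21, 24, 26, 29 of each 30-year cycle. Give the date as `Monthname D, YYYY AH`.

Dhu al-Hijjah 15, 1405 AH

Both dates share Julian Day Number 2446310; in the tabular Islamic calendar that is 15 Dhu al-Hijjah 1405 AH.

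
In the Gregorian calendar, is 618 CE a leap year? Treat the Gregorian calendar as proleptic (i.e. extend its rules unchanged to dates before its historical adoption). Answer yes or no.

618 is not divisible by 4, so it is a common year.

no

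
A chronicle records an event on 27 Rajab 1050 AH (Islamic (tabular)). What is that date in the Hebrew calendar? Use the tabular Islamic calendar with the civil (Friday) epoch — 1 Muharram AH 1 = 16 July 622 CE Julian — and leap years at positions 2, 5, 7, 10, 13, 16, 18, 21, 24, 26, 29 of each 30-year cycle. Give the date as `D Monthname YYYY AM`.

Both dates share Julian Day Number 2320374; in the Hebrew calendar that is 27 Cheshvan 5401 AM.

27 Cheshvan 5401 AM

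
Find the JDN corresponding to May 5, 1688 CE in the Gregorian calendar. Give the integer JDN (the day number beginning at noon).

2337715

JDN 2400001 is 17 November 1858 CE (Gregorian), MJD 0; the target day is −62286 days from there, so JDN = 2337715.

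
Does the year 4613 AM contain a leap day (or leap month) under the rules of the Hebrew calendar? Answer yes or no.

no

Hebrew year 4613 is year 15 of its 19-year Metonic cycle; leap years are at positions 3, 6, 8, 11, 14, 17, 19, so it is a common year (12 months).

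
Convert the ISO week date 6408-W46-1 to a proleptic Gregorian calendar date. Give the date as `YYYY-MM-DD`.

ISO week 1 of 6408 is the week containing the first Thursday of 6408.
Week 46, day 1 (Monday) lands on 6408-11-10.

6408-11-10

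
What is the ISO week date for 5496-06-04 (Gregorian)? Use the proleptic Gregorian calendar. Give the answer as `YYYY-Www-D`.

5496-W23-4

The weekday is Thursday (ISO weekday 4).
That Thursday belongs to ISO week 23 of ISO year 5496.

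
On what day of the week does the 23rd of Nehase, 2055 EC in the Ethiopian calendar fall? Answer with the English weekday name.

In the Gregorian calendar this is 29 August 2063 (JDN 2474796).
JDN 2474796 mod 7 = 2, and JDN 0 was a Monday, so this is a Wednesday.

Wednesday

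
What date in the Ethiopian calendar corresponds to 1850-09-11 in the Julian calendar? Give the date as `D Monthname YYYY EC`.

The source date corresponds to 23 September 1850 in the Gregorian calendar (JDN 2397024).
That day falls on 14 Meskerem 1843 EC in the Ethiopian calendar.

14 Meskerem 1843 EC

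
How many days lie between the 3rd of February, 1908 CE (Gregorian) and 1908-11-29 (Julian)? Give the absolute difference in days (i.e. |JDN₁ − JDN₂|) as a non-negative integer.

JDN of the first date = 2417975.
JDN of the second date = 2418288.
|2418288 − 2417975| = 313.

313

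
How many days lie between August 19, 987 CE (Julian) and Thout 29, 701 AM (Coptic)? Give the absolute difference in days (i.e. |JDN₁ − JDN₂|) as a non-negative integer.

JDN of the first date = 2081790.
JDN of the second date = 2080733.
|2080733 − 2081790| = 1057.

1057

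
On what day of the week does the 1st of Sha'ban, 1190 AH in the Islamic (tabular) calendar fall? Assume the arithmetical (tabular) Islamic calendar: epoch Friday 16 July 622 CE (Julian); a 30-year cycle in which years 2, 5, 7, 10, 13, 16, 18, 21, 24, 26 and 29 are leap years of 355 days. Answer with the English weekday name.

Sunday

In the Gregorian calendar this is 15 September 1776 (JDN 2369989).
Since JDN mod 7 = 6 (0 = Monday), the day is Sunday.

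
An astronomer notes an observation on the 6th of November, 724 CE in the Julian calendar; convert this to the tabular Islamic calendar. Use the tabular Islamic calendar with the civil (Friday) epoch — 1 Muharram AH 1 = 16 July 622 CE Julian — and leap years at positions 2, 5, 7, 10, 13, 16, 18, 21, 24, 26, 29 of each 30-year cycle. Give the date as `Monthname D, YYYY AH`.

Julian Day Number of the source date = 1985809.
Converting JDN 1985809 to the tabular Islamic calendar gives 14 Jumada al-Thani 106 AH.

Jumada al-Thani 14, 106 AH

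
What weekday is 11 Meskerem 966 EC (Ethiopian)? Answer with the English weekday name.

Equivalently 13 September 973 Gregorian, JDN 2076697.
Since JDN mod 7 = 0 (0 = Monday), the day is Monday.

Monday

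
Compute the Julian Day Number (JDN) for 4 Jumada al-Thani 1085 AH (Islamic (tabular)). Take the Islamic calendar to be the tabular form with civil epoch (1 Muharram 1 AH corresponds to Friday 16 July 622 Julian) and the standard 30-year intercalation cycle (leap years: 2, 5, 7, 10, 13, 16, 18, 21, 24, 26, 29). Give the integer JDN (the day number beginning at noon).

In the Gregorian calendar the same day is 5 September 1674.
JDN 2451545 is 1 January 2000 CE (Gregorian); the target day is −118821 days from there, so JDN = 2332724.

2332724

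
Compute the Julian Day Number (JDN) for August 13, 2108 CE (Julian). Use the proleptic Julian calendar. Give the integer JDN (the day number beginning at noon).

In the Gregorian calendar the same day is 27 August 2108.
JDN 2299161 is 15 October 1582 CE (Gregorian); the target day is +192069 days from there, so JDN = 2491230.

2491230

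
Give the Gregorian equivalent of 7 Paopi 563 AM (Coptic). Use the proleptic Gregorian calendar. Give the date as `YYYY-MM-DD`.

0846-10-08

Julian Day Number of the source date = 2030336.
Converting JDN 2030336 to the Gregorian calendar gives 8 October 846 CE.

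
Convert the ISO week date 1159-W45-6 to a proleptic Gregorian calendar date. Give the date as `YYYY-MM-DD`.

ISO week 1 of 1159 is the week containing the first Thursday of 1159.
Week 45, day 6 (Saturday) lands on 1159-11-07.

1159-11-07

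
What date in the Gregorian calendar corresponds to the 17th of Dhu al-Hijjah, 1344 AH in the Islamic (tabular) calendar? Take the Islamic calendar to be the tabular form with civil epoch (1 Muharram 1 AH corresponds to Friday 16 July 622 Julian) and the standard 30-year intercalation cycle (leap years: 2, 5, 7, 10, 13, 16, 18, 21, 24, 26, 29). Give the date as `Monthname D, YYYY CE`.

June 28, 1926 CE

Both dates share Julian Day Number 2424695; in the Gregorian calendar that is 28 June 1926 CE.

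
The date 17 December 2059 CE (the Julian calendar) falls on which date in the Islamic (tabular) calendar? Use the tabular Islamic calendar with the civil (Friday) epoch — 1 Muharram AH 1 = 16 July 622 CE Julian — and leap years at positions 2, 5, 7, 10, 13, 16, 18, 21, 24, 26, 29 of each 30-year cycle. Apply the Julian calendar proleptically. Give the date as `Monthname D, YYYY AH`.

Julian Day Number of the source date = 2473458.
Converting JDN 2473458 to the tabular Islamic calendar gives 25 Rajab 1482 AH.

Rajab 25, 1482 AH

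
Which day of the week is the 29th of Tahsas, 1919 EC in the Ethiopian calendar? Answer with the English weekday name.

In the Gregorian calendar this is 7 January 1927 (JDN 2424888).
2424888 ≡ 4 (mod 7); counting from Monday = 0 gives Friday.

Friday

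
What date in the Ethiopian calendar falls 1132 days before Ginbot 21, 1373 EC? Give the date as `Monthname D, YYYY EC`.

Miyazya 15, 1370 EC

Counting 1132 days back from JDN 2225604 reaches JDN 2224472, which is Miyazya 15, 1370 EC.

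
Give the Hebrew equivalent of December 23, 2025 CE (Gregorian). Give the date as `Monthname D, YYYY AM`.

Tevet 3, 5786 AM

Both dates share Julian Day Number 2461033; in the Hebrew calendar that is 3 Tevet 5786 AM.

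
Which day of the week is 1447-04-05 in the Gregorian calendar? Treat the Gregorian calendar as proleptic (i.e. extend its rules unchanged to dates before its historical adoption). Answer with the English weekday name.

JDN 2249660 mod 7 = 0, and JDN 0 was a Monday, so this is a Monday.

Monday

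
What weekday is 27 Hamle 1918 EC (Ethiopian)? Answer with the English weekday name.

This is JDN 2424731 (3 August 1926 Gregorian).
Since JDN mod 7 = 1 (0 = Monday), the day is Tuesday.

Tuesday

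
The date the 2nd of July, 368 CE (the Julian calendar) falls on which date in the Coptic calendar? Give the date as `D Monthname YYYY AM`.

8 Epip 84 AM

Julian Day Number of the source date = 1855653.
Converting JDN 1855653 to the Coptic calendar gives 8 Epip 84 AM.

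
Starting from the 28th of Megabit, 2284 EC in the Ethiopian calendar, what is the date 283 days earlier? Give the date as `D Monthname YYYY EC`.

21 Sene 2283 EC

Counting 283 days back from JDN 2558294 reaches JDN 2558011, which is 21 Sene 2283 EC.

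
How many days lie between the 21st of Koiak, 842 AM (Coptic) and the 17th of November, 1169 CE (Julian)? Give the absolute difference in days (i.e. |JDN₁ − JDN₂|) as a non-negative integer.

16041

JDN of the first date = 2132315.
JDN of the second date = 2148356.
|2148356 − 2132315| = 16041.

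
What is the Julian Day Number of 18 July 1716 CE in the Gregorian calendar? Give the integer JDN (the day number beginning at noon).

JDN 2299161 is 15 October 1582 CE (Gregorian); the target day is +48854 days from there, so JDN = 2348015.

2348015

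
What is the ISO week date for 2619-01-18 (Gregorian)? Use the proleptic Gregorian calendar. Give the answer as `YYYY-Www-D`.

2619-W03-1

The weekday is Monday (ISO weekday 1).
That Monday belongs to ISO week 3 of ISO year 2619.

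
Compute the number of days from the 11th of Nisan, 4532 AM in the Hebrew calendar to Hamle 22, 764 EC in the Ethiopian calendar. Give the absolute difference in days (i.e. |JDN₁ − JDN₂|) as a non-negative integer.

118

First date → JDN 2003110; second date → JDN 2003228.
The interval is |2003110 − 2003228| = 118 days.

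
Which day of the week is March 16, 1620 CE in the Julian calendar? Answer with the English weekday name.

Thursday

In the Gregorian calendar this is 26 March 1620 (JDN 2312838).
Since JDN mod 7 = 3 (0 = Monday), the day is Thursday.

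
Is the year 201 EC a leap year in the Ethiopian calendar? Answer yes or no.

no

201 mod 4 = 1; in the Ethiopian calendar a year is leap when year mod 4 = 3, so it is a common year.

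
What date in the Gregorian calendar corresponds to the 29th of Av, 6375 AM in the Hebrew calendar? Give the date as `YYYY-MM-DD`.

Both dates share Julian Day Number 2676396; in the Gregorian calendar that is 16 August 2615 CE.

2615-08-16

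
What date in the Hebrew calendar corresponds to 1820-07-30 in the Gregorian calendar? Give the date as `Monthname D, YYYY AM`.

Julian Day Number of the source date = 2386012.
Converting JDN 2386012 to the Hebrew calendar gives 19 Av 5580 AM.

Av 19, 5580 AM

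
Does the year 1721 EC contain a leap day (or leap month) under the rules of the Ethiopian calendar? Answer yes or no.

1721 mod 4 = 1; in the Ethiopian calendar a year is leap when year mod 4 = 3, so it is a common year.

no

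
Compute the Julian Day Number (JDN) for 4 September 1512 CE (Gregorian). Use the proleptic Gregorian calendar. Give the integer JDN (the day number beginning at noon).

2273553

JDN 2451545 is 1 January 2000 CE (Gregorian); the target day is −177992 days from there, so JDN = 2273553.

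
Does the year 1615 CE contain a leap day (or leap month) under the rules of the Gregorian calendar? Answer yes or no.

no

1615 is not divisible by 4, so it is a common year.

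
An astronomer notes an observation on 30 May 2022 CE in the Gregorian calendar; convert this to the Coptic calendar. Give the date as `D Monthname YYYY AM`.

22 Pashons 1738 AM

Julian Day Number of the source date = 2459730.
Converting JDN 2459730 to the Coptic calendar gives 22 Pashons 1738 AM.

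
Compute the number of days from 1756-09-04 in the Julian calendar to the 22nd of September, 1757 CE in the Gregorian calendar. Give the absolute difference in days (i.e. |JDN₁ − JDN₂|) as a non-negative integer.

372

First date → JDN 2362684; second date → JDN 2363056.
The interval is |2362684 − 2363056| = 372 days.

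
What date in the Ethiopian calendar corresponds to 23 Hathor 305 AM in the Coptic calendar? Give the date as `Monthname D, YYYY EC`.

Hidar 23, 581 EC

Julian Day Number of the source date = 1936148.
Converting JDN 1936148 to the Ethiopian calendar gives 23 Hidar 581 EC.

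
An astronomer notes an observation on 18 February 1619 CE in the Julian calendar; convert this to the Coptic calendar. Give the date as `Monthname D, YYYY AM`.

Meshir 24, 1335 AM

Both dates share Julian Day Number 2312446; in the Coptic calendar that is 24 Meshir 1335 AM.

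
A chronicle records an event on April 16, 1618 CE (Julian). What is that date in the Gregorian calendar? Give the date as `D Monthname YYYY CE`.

For dates in this range the Gregorian date is 10 days ahead of the Julian.
16 April 1618 Julian + 10 days → 26 April 1618 Gregorian.

26 April 1618 CE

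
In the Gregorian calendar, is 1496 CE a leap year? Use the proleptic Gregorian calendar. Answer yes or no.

1496 is divisible by 4 and not by 100, so it is a leap year.

yes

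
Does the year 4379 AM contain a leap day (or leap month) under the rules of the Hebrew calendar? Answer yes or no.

no

Hebrew year 4379 is year 9 of its 19-year Metonic cycle; leap years are at positions 3, 6, 8, 11, 14, 17, 19, so it is a common year (12 months).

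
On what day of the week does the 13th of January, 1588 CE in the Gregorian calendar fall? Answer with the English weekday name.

Since JDN mod 7 = 2 (0 = Monday), the day is Wednesday.

Wednesday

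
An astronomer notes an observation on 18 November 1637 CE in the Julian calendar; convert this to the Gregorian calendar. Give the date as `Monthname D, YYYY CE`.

November 28, 1637 CE

For dates in this range the Gregorian date is 10 days ahead of the Julian.
18 November 1637 Julian + 10 days → 28 November 1637 Gregorian.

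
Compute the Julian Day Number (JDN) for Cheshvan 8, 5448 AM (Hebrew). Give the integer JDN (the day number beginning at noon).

2337512

In the Gregorian calendar the same day is 15 October 1687.
JDN 2400001 is 17 November 1858 CE (Gregorian), MJD 0; the target day is −62489 days from there, so JDN = 2337512.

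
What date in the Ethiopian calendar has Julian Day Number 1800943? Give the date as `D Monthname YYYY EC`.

The proleptic Gregorian equivalent of JDN 1800943 is 18 September 218.
In the Ethiopian calendar that day is 21 Meskerem 211 EC.

21 Meskerem 211 EC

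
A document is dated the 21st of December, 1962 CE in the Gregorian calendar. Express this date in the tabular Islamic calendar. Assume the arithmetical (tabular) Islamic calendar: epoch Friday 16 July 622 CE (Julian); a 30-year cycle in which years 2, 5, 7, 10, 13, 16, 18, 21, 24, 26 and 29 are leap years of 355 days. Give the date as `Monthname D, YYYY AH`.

Rajab 24, 1382 AH

Both dates share Julian Day Number 2438020; in the tabular Islamic calendar that is 24 Rajab 1382 AH.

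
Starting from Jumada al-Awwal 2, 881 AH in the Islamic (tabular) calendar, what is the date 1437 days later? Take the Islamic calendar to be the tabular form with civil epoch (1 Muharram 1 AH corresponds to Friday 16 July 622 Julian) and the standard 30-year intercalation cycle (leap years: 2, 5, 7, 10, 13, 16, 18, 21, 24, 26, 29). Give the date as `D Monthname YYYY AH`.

22 Jumada al-Awwal 885 AH

JDN of Jumada al-Awwal 2, 881 AH = 2260402.
2260402 + 1437 = 2261839.
JDN 2261839 in the tabular Islamic calendar is 22 Jumada al-Awwal 885 AH.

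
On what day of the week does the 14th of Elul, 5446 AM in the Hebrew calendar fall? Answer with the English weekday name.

This is JDN 2337105 (3 September 1686 Gregorian).
JDN 2337105 mod 7 = 1, and JDN 0 was a Monday, so this is a Tuesday.

Tuesday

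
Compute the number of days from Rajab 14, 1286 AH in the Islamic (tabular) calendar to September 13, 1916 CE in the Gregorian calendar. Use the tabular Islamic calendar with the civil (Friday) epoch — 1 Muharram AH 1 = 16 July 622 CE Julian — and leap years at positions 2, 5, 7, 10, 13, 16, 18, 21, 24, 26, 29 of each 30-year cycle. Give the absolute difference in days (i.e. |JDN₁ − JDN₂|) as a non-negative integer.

First date → JDN 2403991; second date → JDN 2421120.
The interval is |2403991 − 2421120| = 17129 days.

17129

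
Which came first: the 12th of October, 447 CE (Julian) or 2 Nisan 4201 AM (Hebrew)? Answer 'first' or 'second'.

second

The two dates have Julian Day Numbers 1884609 and 1882202 respectively.
Since 1882202 < 1884609, the second date comes first.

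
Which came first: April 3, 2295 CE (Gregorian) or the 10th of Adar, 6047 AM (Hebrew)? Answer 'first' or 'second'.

second

Converting both to JDN: 2559384 vs 2556425; the smaller is the second.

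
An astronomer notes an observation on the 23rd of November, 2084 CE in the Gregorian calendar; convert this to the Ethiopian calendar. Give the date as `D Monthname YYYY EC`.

14 Hidar 2077 EC

Both dates share Julian Day Number 2482553; in the Ethiopian calendar that is 14 Hidar 2077 EC.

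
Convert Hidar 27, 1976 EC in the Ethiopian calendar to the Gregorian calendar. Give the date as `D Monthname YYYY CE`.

Julian Day Number of the source date = 2445676.
Converting JDN 2445676 to the Gregorian calendar gives 7 December 1983 CE.

7 December 1983 CE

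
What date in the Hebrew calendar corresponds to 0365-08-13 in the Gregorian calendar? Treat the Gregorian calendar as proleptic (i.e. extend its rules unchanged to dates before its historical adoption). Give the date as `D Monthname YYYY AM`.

Julian Day Number of the source date = 1854598.
Converting JDN 1854598 to the Hebrew calendar gives 8 Elul 4125 AM.

8 Elul 4125 AM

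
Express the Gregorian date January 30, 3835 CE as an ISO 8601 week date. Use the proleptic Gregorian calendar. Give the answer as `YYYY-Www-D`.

3835-W05-5

The weekday is Friday (ISO weekday 5).
That Friday belongs to ISO week 5 of ISO year 3835.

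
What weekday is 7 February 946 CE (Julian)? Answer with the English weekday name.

Saturday

This is JDN 2066622 (12 February 946 Gregorian).
JDN 2066622 mod 7 = 5, and JDN 0 was a Monday, so this is a Saturday.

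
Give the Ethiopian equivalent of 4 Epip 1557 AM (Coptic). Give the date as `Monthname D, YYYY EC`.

The source date corresponds to 10 July 1841 in the Gregorian calendar (JDN 2393662).
That day falls on 4 Hamle 1833 EC in the Ethiopian calendar.

Hamle 4, 1833 EC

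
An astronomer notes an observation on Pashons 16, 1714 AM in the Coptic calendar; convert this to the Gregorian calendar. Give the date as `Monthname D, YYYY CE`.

Julian Day Number of the source date = 2450958.
Converting JDN 2450958 to the Gregorian calendar gives 24 May 1998 CE.

May 24, 1998 CE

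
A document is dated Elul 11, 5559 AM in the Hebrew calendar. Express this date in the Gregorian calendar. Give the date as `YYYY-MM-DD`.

1799-09-11

Julian Day Number of the source date = 2378385.
Converting JDN 2378385 to the Gregorian calendar gives 11 September 1799 CE.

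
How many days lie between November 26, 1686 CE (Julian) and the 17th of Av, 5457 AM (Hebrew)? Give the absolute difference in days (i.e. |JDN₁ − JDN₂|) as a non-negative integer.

3894

JDN of the first date = 2337199.
JDN of the second date = 2341093.
|2341093 − 2337199| = 3894.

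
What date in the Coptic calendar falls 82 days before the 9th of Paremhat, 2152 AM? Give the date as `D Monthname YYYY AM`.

Counting 82 days back from JDN 2610871 reaches JDN 2610789, which is 17 Koiak 2152 AM.

17 Koiak 2152 AM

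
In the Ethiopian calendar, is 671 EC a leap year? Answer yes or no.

671 mod 4 = 3; in the Ethiopian calendar a year is leap when year mod 4 = 3, so it is a leap year.

yes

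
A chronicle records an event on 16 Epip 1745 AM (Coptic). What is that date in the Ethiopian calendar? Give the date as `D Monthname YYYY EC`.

16 Hamle 2021 EC

Both dates share Julian Day Number 2462341; in the Ethiopian calendar that is 16 Hamle 2021 EC.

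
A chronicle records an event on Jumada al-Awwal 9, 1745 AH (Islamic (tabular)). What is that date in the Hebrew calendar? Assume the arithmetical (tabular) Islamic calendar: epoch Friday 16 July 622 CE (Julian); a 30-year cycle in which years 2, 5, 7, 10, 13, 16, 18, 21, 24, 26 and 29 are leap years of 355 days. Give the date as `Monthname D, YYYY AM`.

Tevet 9, 6075 AM

The source date corresponds to 17 December 2314 in the Gregorian calendar (JDN 2566581).
That day falls on 9 Tevet 6075 AM in the Hebrew calendar.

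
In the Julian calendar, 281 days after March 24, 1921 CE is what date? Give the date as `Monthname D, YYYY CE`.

The starting date is JDN 2422786; 2422786 + 281 = 2423067.
JDN 2423067 corresponds to December 30, 1921 CE.

December 30, 1921 CE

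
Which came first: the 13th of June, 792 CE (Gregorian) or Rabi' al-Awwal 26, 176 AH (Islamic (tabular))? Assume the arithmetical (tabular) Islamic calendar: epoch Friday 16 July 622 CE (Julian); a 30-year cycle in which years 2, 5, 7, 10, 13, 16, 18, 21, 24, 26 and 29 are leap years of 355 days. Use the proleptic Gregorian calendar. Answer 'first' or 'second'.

First date → JDN 2010496; second date → JDN 2010538.
JDN 2010496 < JDN 2010538, so the first date is earlier.

first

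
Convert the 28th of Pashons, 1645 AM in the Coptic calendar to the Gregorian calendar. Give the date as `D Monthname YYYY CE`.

5 June 1929 CE

Julian Day Number of the source date = 2425768.
Converting JDN 2425768 to the Gregorian calendar gives 5 June 1929 CE.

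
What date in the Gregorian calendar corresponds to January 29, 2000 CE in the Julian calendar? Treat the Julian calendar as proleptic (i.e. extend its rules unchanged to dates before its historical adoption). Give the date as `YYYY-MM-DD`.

2000-02-11

For dates in this range the Gregorian date is 13 days ahead of the Julian.
29 January 2000 Julian + 13 days → 11 February 2000 Gregorian.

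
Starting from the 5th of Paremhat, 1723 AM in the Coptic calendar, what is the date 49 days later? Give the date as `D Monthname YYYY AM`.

24 Parmouti 1723 AM

JDN of the 5th of Paremhat, 1723 AM = 2454174.
2454174 + 49 = 2454223.
JDN 2454223 in the Coptic calendar is 24 Parmouti 1723 AM.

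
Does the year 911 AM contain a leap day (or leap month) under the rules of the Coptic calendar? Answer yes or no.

yes

911 mod 4 = 3; in the Coptic calendar a year is leap when year mod 4 = 3, so it is a leap year.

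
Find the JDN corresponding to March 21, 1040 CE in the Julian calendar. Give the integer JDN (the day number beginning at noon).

2100998

In the proleptic Gregorian calendar the same day is 27 March 1040.
JDN 2299161 is 15 October 1582 CE (Gregorian); the target day is −198163 days from there, so JDN = 2100998.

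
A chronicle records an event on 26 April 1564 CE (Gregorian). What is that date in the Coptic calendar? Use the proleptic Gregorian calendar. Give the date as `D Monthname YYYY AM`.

Both dates share Julian Day Number 2292415; in the Coptic calendar that is 21 Parmouti 1280 AM.

21 Parmouti 1280 AM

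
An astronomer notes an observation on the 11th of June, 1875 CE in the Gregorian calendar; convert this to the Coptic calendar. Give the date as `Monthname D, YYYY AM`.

Julian Day Number of the source date = 2406051.
Converting JDN 2406051 to the Coptic calendar gives 5 Paoni 1591 AM.

Paoni 5, 1591 AM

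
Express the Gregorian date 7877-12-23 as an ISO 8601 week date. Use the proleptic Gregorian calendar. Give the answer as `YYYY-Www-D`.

7877-W51-7

The weekday is Sunday (ISO weekday 7).
That Sunday belongs to ISO week 51 of ISO year 7877.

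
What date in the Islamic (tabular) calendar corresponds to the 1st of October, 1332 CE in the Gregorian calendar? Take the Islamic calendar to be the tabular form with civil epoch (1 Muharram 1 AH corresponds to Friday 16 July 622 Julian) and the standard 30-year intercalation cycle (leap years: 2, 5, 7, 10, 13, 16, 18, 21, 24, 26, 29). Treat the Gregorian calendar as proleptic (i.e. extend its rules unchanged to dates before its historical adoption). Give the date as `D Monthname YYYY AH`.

2 Muharram 733 AH

Julian Day Number of the source date = 2207837.
Converting JDN 2207837 to the tabular Islamic calendar gives 2 Muharram 733 AH.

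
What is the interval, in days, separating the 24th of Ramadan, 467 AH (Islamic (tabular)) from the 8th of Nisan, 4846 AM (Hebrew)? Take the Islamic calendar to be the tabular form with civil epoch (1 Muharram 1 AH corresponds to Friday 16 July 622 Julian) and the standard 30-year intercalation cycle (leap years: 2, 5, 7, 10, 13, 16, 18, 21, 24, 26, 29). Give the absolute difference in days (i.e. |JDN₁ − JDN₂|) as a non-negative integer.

JDN of the first date = 2113834.
JDN of the second date = 2117804.
|2117804 − 2113834| = 3970.

3970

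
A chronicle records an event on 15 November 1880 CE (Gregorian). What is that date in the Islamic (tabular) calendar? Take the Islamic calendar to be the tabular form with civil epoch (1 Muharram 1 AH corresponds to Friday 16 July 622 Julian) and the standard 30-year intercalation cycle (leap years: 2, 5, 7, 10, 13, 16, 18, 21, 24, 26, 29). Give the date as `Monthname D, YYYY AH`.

Both dates share Julian Day Number 2408035; in the tabular Islamic calendar that is 12 Dhu al-Hijjah 1297 AH.

Dhu al-Hijjah 12, 1297 AH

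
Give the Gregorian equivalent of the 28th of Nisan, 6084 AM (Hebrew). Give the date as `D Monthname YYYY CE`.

Both dates share Julian Day Number 2569996; in the Gregorian calendar that is 23 April 2324 CE.

23 April 2324 CE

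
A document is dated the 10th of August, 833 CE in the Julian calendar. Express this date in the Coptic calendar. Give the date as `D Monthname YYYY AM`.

17 Mesori 549 AM

Both dates share Julian Day Number 2025533; in the Coptic calendar that is 17 Mesori 549 AM.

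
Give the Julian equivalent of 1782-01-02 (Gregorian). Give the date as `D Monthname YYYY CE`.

At this point the Julian calendar is 11 days behind the Gregorian.
2 January 1782 Gregorian − 11 days → 22 December 1781 Julian.

22 December 1781 CE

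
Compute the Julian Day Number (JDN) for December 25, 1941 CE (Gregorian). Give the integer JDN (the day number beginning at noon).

JDN 2299161 is 15 October 1582 CE (Gregorian); the target day is +131193 days from there, so JDN = 2430354.

2430354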